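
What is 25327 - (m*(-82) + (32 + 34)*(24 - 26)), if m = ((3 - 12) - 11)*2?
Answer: 22179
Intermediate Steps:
m = -40 (m = (-9 - 11)*2 = -20*2 = -40)
25327 - (m*(-82) + (32 + 34)*(24 - 26)) = 25327 - (-40*(-82) + (32 + 34)*(24 - 26)) = 25327 - (3280 + 66*(-2)) = 25327 - (3280 - 132) = 25327 - 1*3148 = 25327 - 3148 = 22179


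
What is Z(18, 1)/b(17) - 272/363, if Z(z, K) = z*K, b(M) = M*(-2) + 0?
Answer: -7891/6171 ≈ -1.2787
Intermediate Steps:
b(M) = -2*M (b(M) = -2*M + 0 = -2*M)
Z(z, K) = K*z
Z(18, 1)/b(17) - 272/363 = (1*18)/((-2*17)) - 272/363 = 18/(-34) - 272*1/363 = 18*(-1/34) - 272/363 = -9/17 - 272/363 = -7891/6171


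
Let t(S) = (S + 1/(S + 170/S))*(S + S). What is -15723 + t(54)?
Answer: -15258897/1543 ≈ -9889.1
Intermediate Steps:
t(S) = 2*S*(S + 1/(S + 170/S)) (t(S) = (S + 1/(S + 170/S))*(2*S) = 2*S*(S + 1/(S + 170/S)))
-15723 + t(54) = -15723 + 2*54²*(171 + 54²)/(170 + 54²) = -15723 + 2*2916*(171 + 2916)/(170 + 2916) = -15723 + 2*2916*3087/3086 = -15723 + 2*2916*(1/3086)*3087 = -15723 + 9001692/1543 = -15258897/1543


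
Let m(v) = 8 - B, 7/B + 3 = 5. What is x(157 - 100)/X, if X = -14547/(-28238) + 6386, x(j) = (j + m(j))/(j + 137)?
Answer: 1736637/34986428510 ≈ 4.9637e-5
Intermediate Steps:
B = 7/2 (B = 7/(-3 + 5) = 7/2 ≈ 3.5000)
m(v) = 9/2 (m(v) = 8 - 1*7/2 = 8 - 7/2 = 9/2)
x(j) = (9/2 + j)/(137 + j) (x(j) = (j + 9/2)/(j + 137) = (9/2 + j)/(137 + j))
X = 180342415/28238 (X = -14547*(-1/28238) + 6386 = 14547/28238 + 6386 = 180342415/28238 ≈ 6386.5)
x(157 - 100)/X = ((9/2 + (157 - 100))/(137 + (157 - 100)))/(180342415/28238) = ((9/2 + 57)/(137 + 57))*(28238/180342415) = ((123/2)/194)*(28238/180342415) = ((1/194)*(123/2))*(28238/180342415) = (123/388)*(28238/180342415) = 1736637/34986428510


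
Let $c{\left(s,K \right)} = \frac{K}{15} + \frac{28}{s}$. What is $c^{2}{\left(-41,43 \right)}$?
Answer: $\frac{1803649}{378225} \approx 4.7687$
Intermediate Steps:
$c{\left(s,K \right)} = \frac{28}{s} + \frac{K}{15}$ ($c{\left(s,K \right)} = K \frac{1}{15} + \frac{28}{s} = \frac{K}{15} + \frac{28}{s} = \frac{28}{s} + \frac{K}{15}$)
$c^{2}{\left(-41,43 \right)} = \left(\frac{28}{-41} + \frac{1}{15} \cdot 43\right)^{2} = \left(28 \left(- \frac{1}{41}\right) + \frac{43}{15}\right)^{2} = \left(- \frac{28}{41} + \frac{43}{15}\right)^{2} = \left(\frac{1343}{615}\right)^{2} = \frac{1803649}{378225}$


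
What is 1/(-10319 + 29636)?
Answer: 1/19317 ≈ 5.1768e-5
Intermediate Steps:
1/(-10319 + 29636) = 1/19317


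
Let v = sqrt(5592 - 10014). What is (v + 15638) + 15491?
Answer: 31129 + I*sqrt(4422) ≈ 31129.0 + 66.498*I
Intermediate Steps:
v = I*sqrt(4422) (v = sqrt(-4422) = I*sqrt(4422) ≈ 66.498*I)
(v + 15638) + 15491 = (I*sqrt(4422) + 15638) + 15491 = (15638 + I*sqrt(4422)) + 15491 = 31129 + I*sqrt(4422)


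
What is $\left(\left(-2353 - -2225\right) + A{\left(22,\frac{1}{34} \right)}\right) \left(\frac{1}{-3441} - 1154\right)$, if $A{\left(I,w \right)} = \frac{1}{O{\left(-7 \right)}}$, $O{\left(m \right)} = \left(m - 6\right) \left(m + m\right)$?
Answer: $\frac{2371858075}{16058} \approx 1.4771 \cdot 10^{5}$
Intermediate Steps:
$O{\left(m \right)} = 2 m \left(-6 + m\right)$ ($O{\left(m \right)} = \left(-6 + m\right) 2 m = 2 m \left(-6 + m\right)$)
$A{\left(I,w \right)} = \frac{1}{182}$ ($A{\left(I,w \right)} = \frac{1}{2 \left(-7\right) \left(-6 - 7\right)} = \frac{1}{2 \left(-7\right) \left(-13\right)} = \frac{1}{182}$)
$\left(\left(-2353 - -2225\right) + A{\left(22,\frac{1}{34} \right)}\right) \left(\frac{1}{-3441} - 1154\right) = \left(\left(-2353 - -2225\right) + \frac{1}{182}\right) \left(\frac{1}{-3441} - 1154\right) = \left(\left(-2353 + 2225\right) + \frac{1}{182}\right) \left(- \frac{1}{3441} - 1154\right) = \left(-128 + \frac{1}{182}\right) \left(- \frac{3970915}{3441}\right) = \left(- \frac{23295}{182}\right) \left(- \frac{3970915}{3441}\right) = \frac{2371858075}{16058}$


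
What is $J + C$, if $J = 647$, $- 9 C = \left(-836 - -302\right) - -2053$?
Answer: $\frac{4304}{9} \approx 478.22$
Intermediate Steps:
$C = - \frac{1519}{9}$ ($C = - \frac{\left(-836 - -302\right) - -2053}{9} = - \frac{\left(-836 + 302\right) + 2053}{9} = - \frac{-534 + 2053}{9} = \left(- \frac{1}{9}\right) 1519 = - \frac{1519}{9} \approx -168.78$)
$J + C = 647 - \frac{1519}{9} = \frac{4304}{9}$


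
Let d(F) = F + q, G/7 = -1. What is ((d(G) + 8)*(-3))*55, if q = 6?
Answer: -1155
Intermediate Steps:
G = -7 (G = 7*(-1) = -7)
d(F) = 6 + F (d(F) = F + 6 = 6 + F)
((d(G) + 8)*(-3))*55 = (((6 - 7) + 8)*(-3))*55 = ((-1 + 8)*(-3))*55 = (7*(-3))*55 = -21*55 = -1155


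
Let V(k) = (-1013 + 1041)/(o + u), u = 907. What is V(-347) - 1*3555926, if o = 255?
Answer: -295141856/83 ≈ -3.5559e+6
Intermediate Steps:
V(k) = 2/83 (V(k) = (-1013 + 1041)/(255 + 907) = 28/1162 = 28*(1/1162) = 2/83)
V(-347) - 1*3555926 = 2/83 - 1*3555926 = 2/83 - 3555926 = -295141856/83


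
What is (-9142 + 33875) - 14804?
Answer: 9929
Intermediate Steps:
(-9142 + 33875) - 14804 = 24733 - 14804 = 9929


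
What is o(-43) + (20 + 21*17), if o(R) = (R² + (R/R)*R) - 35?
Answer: 2148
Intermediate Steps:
o(R) = -35 + R + R² (o(R) = (R² + 1*R) - 35 = (R² + R) - 35 = (R + R²) - 35 = -35 + R + R²)
o(-43) + (20 + 21*17) = (-35 - 43 + (-43)²) + (20 + 21*17) = (-35 - 43 + 1849) + (20 + 357) = 1771 + 377 = 2148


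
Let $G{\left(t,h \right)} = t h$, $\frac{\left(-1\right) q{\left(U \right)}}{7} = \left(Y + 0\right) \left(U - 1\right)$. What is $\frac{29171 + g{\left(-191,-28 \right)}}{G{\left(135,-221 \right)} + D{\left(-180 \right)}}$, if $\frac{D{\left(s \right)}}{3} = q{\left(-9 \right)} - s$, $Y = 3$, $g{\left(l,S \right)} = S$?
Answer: $- \frac{29143}{28665} \approx -1.0167$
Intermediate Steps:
$q{\left(U \right)} = 21 - 21 U$ ($q{\left(U \right)} = - 7 \left(3 + 0\right) \left(U - 1\right) = - 7 \cdot 3 \left(-1 + U\right) = - 7 \left(-3 + 3 U\right) = 21 - 21 U$)
$G{\left(t,h \right)} = h t$
$D{\left(s \right)} = 630 - 3 s$ ($D{\left(s \right)} = 3 \left(\left(21 - -189\right) - s\right) = 3 \left(\left(21 + 189\right) - s\right) = 3 \left(210 - s\right) = 630 - 3 s$)
$\frac{29171 + g{\left(-191,-28 \right)}}{G{\left(135,-221 \right)} + D{\left(-180 \right)}} = \frac{29171 - 28}{\left(-221\right) 135 + \left(630 - -540\right)} = \frac{29143}{-29835 + \left(630 + 540\right)} = \frac{29143}{-29835 + 1170} = \frac{29143}{-28665} = 29143 \left(- \frac{1}{28665}\right) = - \frac{29143}{28665}$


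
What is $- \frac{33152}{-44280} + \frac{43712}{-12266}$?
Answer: $- \frac{95557808}{33946155} \approx -2.815$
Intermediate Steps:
$- \frac{33152}{-44280} + \frac{43712}{-12266} = \left(-33152\right) \left(- \frac{1}{44280}\right) + 43712 \left(- \frac{1}{12266}\right) = \frac{4144}{5535} - \frac{21856}{6133} = - \frac{95557808}{33946155}$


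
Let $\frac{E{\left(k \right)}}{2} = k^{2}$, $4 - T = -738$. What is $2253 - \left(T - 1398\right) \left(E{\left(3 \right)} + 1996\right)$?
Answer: $1323437$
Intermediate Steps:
$T = 742$ ($T = 4 - -738 = 4 + 738 = 742$)
$E{\left(k \right)} = 2 k^{2}$
$2253 - \left(T - 1398\right) \left(E{\left(3 \right)} + 1996\right) = 2253 - \left(742 - 1398\right) \left(2 \cdot 3^{2} + 1996\right) = 2253 - - 656 \left(2 \cdot 9 + 1996\right) = 2253 - - 656 \left(18 + 1996\right) = 2253 - \left(-656\right) 2014 = 2253 - -1321184 = 2253 + 1321184 = 1323437$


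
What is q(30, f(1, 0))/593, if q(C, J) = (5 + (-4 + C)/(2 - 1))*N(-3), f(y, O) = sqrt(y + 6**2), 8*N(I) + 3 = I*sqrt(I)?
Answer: -93/4744 - 93*I*sqrt(3)/4744 ≈ -0.019604 - 0.033955*I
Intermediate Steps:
N(I) = -3/8 + I**(3/2)/8 (N(I) = -3/8 + (I*sqrt(I))/8 = -3/8 + I**(3/2)/8)
f(y, O) = sqrt(36 + y) (f(y, O) = sqrt(y + 36) = sqrt(36 + y))
q(C, J) = (1 + C)*(-3/8 - 3*I*sqrt(3)/8) (q(C, J) = (5 + (-4 + C)/(2 - 1))*(-3/8 + (-3)**(3/2)/8) = (5 + (-4 + C)/1)*(-3/8 + (-3*I*sqrt(3))/8) = (5 + (-4 + C)*1)*(-3/8 - 3*I*sqrt(3)/8) = (5 + (-4 + C))*(-3/8 - 3*I*sqrt(3)/8) = (1 + C)*(-3/8 - 3*I*sqrt(3)/8))
q(30, f(1, 0))/593 = -3*(1 + 30)*(1 + I*sqrt(3))/8/593 = -3/8*31*(1 + I*sqrt(3))*(1/593) = (-93/8 - 93*I*sqrt(3)/8)*(1/593) = -93/4744 - 93*I*sqrt(3)/4744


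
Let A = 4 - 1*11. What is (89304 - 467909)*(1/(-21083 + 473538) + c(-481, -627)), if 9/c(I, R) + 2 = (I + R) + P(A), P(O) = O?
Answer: 308258525138/101078447 ≈ 3049.7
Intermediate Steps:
A = -7 (A = 4 - 11 = -7)
c(I, R) = 9/(-9 + I + R) (c(I, R) = 9/(-2 + ((I + R) - 7)) = 9/(-2 + (-7 + I + R)) = 9/(-9 + I + R))
(89304 - 467909)*(1/(-21083 + 473538) + c(-481, -627)) = (89304 - 467909)*(1/(-21083 + 473538) + 9/(-9 - 481 - 627)) = -378605*(1/452455 + 9/(-1117)) = -378605*(1/452455 + 9*(-1/1117)) = -378605*(1/452455 - 9/1117) = -378605*(-4070978/505392235) = 308258525138/101078447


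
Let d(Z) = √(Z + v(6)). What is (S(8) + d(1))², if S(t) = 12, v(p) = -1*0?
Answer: 169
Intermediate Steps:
v(p) = 0
d(Z) = √Z (d(Z) = √(Z + 0) = √Z)
(S(8) + d(1))² = (12 + √1)² = (12 + 1)² = 13² = 169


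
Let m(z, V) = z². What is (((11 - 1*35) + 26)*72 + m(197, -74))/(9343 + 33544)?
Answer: 38953/42887 ≈ 0.90827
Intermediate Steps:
(((11 - 1*35) + 26)*72 + m(197, -74))/(9343 + 33544) = (((11 - 1*35) + 26)*72 + 197²)/(9343 + 33544) = (((11 - 35) + 26)*72 + 38809)/42887 = ((-24 + 26)*72 + 38809)*(1/42887) = (2*72 + 38809)*(1/42887) = (144 + 38809)*(1/42887) = 38953*(1/42887) = 38953/42887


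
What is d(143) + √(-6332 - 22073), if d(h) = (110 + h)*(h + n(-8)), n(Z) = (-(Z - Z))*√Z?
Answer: 36179 + I*√28405 ≈ 36179.0 + 168.54*I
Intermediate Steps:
n(Z) = 0 (n(Z) = (-1*0)*√Z = 0*√Z = 0)
d(h) = h*(110 + h) (d(h) = (110 + h)*(h + 0) = (110 + h)*h = h*(110 + h))
d(143) + √(-6332 - 22073) = 143*(110 + 143) + √(-6332 - 22073) = 143*253 + √(-28405) = 36179 + I*√28405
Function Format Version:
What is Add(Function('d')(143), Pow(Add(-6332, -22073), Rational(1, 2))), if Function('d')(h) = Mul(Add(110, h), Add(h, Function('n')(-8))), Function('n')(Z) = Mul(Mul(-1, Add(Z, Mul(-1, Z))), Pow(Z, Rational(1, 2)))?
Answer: Add(36179, Mul(I, Pow(28405, Rational(1, 2)))) ≈ Add(36179., Mul(168.54, I))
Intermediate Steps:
Function('n')(Z) = 0 (Function('n')(Z) = Mul(Mul(-1, 0), Pow(Z, Rational(1, 2))) = Mul(0, Pow(Z, Rational(1, 2))) = 0)
Function('d')(h) = Mul(h, Add(110, h)) (Function('d')(h) = Mul(Add(110, h), Add(h, 0)) = Mul(Add(110, h), h) = Mul(h, Add(110, h)))
Add(Function('d')(143), Pow(Add(-6332, -22073), Rational(1, 2))) = Add(Mul(143, Add(110, 143)), Pow(Add(-6332, -22073), Rational(1, 2))) = Add(Mul(143, 253), Pow(-28405, Rational(1, 2))) = Add(36179, Mul(I, Pow(28405, Rational(1, 2))))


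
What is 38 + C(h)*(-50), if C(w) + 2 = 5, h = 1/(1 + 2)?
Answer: -112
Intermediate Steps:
h = 1/3 ≈ 0.33333
C(w) = 3 (C(w) = -2 + 5 = 3)
38 + C(h)*(-50) = 38 + 3*(-50) = 38 - 150 = -112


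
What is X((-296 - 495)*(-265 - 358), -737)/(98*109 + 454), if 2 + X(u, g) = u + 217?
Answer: 10271/232 ≈ 44.272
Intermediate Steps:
X(u, g) = 215 + u (X(u, g) = -2 + (u + 217) = -2 + (217 + u) = 215 + u)
X((-296 - 495)*(-265 - 358), -737)/(98*109 + 454) = (215 + (-296 - 495)*(-265 - 358))/(98*109 + 454) = (215 - 791*(-623))/(10682 + 454) = (215 + 492793)/11136 = 493008*(1/11136) = 10271/232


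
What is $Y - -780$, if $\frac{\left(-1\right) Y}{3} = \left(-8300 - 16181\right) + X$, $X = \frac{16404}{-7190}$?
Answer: $\frac{266856291}{3595} \approx 74230.0$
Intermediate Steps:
$X = - \frac{8202}{3595}$ ($X = 16404 \left(- \frac{1}{7190}\right) = - \frac{8202}{3595} \approx -2.2815$)
$Y = \frac{264052191}{3595}$ ($Y = - 3 \left(\left(-8300 - 16181\right) - \frac{8202}{3595}\right) = - 3 \left(-24481 - \frac{8202}{3595}\right) = \left(-3\right) \left(- \frac{88017397}{3595}\right) = \frac{264052191}{3595} \approx 73450.0$)
$Y - -780 = \frac{264052191}{3595} - -780 = \frac{264052191}{3595} + 780 = \frac{266856291}{3595}$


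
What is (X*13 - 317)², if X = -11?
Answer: 211600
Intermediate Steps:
(X*13 - 317)² = (-11*13 - 317)² = (-143 - 317)² = (-460)² = 211600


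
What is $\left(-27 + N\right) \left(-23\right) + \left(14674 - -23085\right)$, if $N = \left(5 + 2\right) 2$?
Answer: $38058$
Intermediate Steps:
$N = 14$ ($N = 7 \cdot 2 = 14$)
$\left(-27 + N\right) \left(-23\right) + \left(14674 - -23085\right) = \left(-27 + 14\right) \left(-23\right) + \left(14674 - -23085\right) = \left(-13\right) \left(-23\right) + \left(14674 + 23085\right) = 299 + 37759 = 38058$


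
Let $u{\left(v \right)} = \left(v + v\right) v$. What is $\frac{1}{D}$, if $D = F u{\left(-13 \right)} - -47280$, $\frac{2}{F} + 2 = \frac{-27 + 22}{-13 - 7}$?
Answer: $\frac{7}{328256} \approx 2.1325 \cdot 10^{-5}$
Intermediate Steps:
$u{\left(v \right)} = 2 v^{2}$ ($u{\left(v \right)} = 2 v v = 2 v^{2}$)
$F = - \frac{8}{7}$ ($F = \frac{2}{-2 + \frac{-27 + 22}{-13 - 7}} = \frac{2}{-2 - \frac{5}{-20}} = \frac{2}{-2 - - \frac{1}{4}} = \frac{2}{-2 + \frac{1}{4}} = \frac{2}{- \frac{7}{4}} = 2 \left(- \frac{4}{7}\right) = - \frac{8}{7} \approx -1.1429$)
$D = \frac{328256}{7}$ ($D = - \frac{8 \cdot 2 \left(-13\right)^{2}}{7} - -47280 = - \frac{8 \cdot 2 \cdot 169}{7} + 47280 = \left(- \frac{8}{7}\right) 338 + 47280 = - \frac{2704}{7} + 47280 = \frac{328256}{7} \approx 46894.0$)
$\frac{1}{D} = \frac{1}{\frac{328256}{7}} = \frac{7}{328256}$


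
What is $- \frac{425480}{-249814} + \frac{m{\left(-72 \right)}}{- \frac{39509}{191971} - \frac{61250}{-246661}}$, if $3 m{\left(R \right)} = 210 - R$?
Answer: $\frac{556397440322144138}{251424588455007} \approx 2213.0$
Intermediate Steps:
$m{\left(R \right)} = 70 - \frac{R}{3}$ ($m{\left(R \right)} = \frac{210 - R}{3} = 70 - \frac{R}{3}$)
$- \frac{425480}{-249814} + \frac{m{\left(-72 \right)}}{- \frac{39509}{191971} - \frac{61250}{-246661}} = - \frac{425480}{-249814} + \frac{70 - -24}{- \frac{39509}{191971} - \frac{61250}{-246661}} = \left(-425480\right) \left(- \frac{1}{249814}\right) + \frac{70 + 24}{\left(-39509\right) \frac{1}{191971} - - \frac{61250}{246661}} = \frac{212740}{124907} + \frac{94}{- \frac{39509}{191971} + \frac{61250}{246661}} = \frac{212740}{124907} + \frac{94}{\frac{2012894301}{47351758831}} = \frac{212740}{124907} + 94 \cdot \frac{47351758831}{2012894301} = \frac{212740}{124907} + \frac{4451065330114}{2012894301} = \frac{556397440322144138}{251424588455007}$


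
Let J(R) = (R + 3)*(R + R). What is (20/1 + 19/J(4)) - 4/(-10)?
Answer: 5807/280 ≈ 20.739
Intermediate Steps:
J(R) = 2*R*(3 + R) (J(R) = (3 + R)*(2*R) = 2*R*(3 + R))
(20/1 + 19/J(4)) - 4/(-10) = (20/1 + 19/((2*4*(3 + 4)))) - 4/(-10) = (20*1 + 19/((2*4*7))) - ⅒*(-4) = (20 + 19/56) + ⅖ = 1139/56 + ⅖ = 5807/280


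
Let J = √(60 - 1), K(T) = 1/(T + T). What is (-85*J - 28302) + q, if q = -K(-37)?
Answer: -2094347/74 - 85*√59 ≈ -28955.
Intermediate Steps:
K(T) = 1/(2*T)
q = 1/74 (q = -1/(2*(-37)) = -(-1)/(2*37) = -1*(-1/74) = 1/74 ≈ 0.013514)
J = √59 ≈ 7.6811
(-85*J - 28302) + q = (-85*√59 - 28302) + 1/74 = (-28302 - 85*√59) + 1/74 = -2094347/74 - 85*√59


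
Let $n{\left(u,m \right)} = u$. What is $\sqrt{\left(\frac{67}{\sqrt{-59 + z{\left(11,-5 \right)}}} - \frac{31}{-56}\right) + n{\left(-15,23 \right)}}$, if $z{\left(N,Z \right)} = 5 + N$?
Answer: $\frac{\sqrt{-20941774 - 2258704 i \sqrt{43}}}{1204} \approx 1.2744 - 4.0088 i$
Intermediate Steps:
$\sqrt{\left(\frac{67}{\sqrt{-59 + z{\left(11,-5 \right)}}} - \frac{31}{-56}\right) + n{\left(-15,23 \right)}} = \sqrt{\left(\frac{67}{\sqrt{-59 + \left(5 + 11\right)}} - \frac{31}{-56}\right) - 15} = \sqrt{\left(\frac{67}{\sqrt{-59 + 16}} - - \frac{31}{56}\right) - 15} = \sqrt{\left(\frac{67}{\sqrt{-43}} + \frac{31}{56}\right) - 15} = \sqrt{\left(\frac{67}{i \sqrt{43}} + \frac{31}{56}\right) - 15} = \sqrt{\left(67 \left(- \frac{i \sqrt{43}}{43}\right) + \frac{31}{56}\right) - 15} = \sqrt{\left(- \frac{67 i \sqrt{43}}{43} + \frac{31}{56}\right) - 15} = \sqrt{\left(\frac{31}{56} - \frac{67 i \sqrt{43}}{43}\right) - 15} = \sqrt{- \frac{809}{56} - \frac{67 i \sqrt{43}}{43}}$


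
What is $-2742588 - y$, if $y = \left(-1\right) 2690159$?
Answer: $-52429$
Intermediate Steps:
$y = -2690159$
$-2742588 - y = -2742588 - -2690159 = -2742588 + 2690159 = -52429$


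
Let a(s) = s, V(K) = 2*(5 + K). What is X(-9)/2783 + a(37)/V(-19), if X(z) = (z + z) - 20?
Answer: -104035/77924 ≈ -1.3351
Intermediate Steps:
V(K) = 10 + 2*K
X(z) = -20 + 2*z (X(z) = 2*z - 20 = -20 + 2*z)
X(-9)/2783 + a(37)/V(-19) = (-20 + 2*(-9))/2783 + 37/(10 + 2*(-19)) = (-20 - 18)*(1/2783) + 37/(10 - 38) = -38*1/2783 + 37/(-28) = -38/2783 + 37*(-1/28) = -38/2783 - 37/28 = -104035/77924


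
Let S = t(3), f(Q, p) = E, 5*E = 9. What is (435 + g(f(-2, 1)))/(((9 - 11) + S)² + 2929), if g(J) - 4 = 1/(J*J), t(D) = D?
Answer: 17792/118665 ≈ 0.14993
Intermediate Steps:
E = 9/5 (E = (⅕)*9 = 9/5 ≈ 1.8000)
f(Q, p) = 9/5
S = 3
g(J) = 4 + J⁻² (g(J) = 4 + 1/(J*J) = 4 + J⁻²)
(435 + g(f(-2, 1)))/(((9 - 11) + S)² + 2929) = (435 + (4 + (9/5)⁻²))/(((9 - 11) + 3)² + 2929) = (435 + (4 + 25/81))/((-2 + 3)² + 2929) = (435 + 349/81)/(1² + 2929) = 35584/(81*(1 + 2929)) = (35584/81)/2930 = (35584/81)*(1/2930) = 17792/118665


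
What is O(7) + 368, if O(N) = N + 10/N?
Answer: 2635/7 ≈ 376.43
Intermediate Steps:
O(7) + 368 = (7 + 10/7) + 368 = 59/7 + 368 = 2635/7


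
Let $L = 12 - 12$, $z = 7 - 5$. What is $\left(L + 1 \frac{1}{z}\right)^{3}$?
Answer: $\frac{1}{8} \approx 0.125$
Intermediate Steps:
$z = 2$
$L = 0$ ($L = 12 - 12 = 0$)
$\left(L + 1 \frac{1}{z}\right)^{3} = \left(0 + 1 \cdot \frac{1}{2}\right)^{3} = \left(0 + \frac{1}{2}\right)^{3} = \left(\frac{1}{2}\right)^{3} = \frac{1}{8}$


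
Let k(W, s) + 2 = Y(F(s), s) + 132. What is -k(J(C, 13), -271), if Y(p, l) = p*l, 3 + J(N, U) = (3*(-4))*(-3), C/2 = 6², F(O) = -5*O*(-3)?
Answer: -1101745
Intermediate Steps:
F(O) = 15*O
C = 72 (C = 2*6² = 2*36 = 72)
J(N, U) = 33 (J(N, U) = -3 + (3*(-4))*(-3) = -3 - 12*(-3) = -3 + 36 = 33)
Y(p, l) = l*p
k(W, s) = 130 + 15*s² (k(W, s) = -2 + (s*(15*s) + 132) = -2 + (15*s² + 132) = -2 + (132 + 15*s²) = 130 + 15*s²)
-k(J(C, 13), -271) = -(130 + 15*(-271)²) = -(130 + 15*73441) = -(130 + 1101615) = -1*1101745 = -1101745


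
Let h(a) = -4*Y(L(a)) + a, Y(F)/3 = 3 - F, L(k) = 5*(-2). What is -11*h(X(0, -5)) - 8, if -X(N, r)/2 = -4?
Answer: 1620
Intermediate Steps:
L(k) = -10
X(N, r) = 8 (X(N, r) = -2*(-4) = 8)
Y(F) = 9 - 3*F (Y(F) = 3*(3 - F) = 9 - 3*F)
h(a) = -156 + a (h(a) = -4*(9 - 3*(-10)) + a = -4*(9 + 30) + a = -4*39 + a = -156 + a)
-11*h(X(0, -5)) - 8 = -11*(-156 + 8) - 8 = -11*(-148) - 8 = 1628 - 8 = 1620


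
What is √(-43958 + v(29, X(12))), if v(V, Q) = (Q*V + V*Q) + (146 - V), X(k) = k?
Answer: I*√43145 ≈ 207.71*I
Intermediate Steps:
v(V, Q) = 146 - V + 2*Q*V (v(V, Q) = (Q*V + Q*V) + (146 - V) = 2*Q*V + (146 - V) = 146 - V + 2*Q*V)
√(-43958 + v(29, X(12))) = √(-43958 + (146 - 1*29 + 2*12*29)) = √(-43958 + (146 - 29 + 696)) = √(-43958 + 813) = √(-43145) = I*√43145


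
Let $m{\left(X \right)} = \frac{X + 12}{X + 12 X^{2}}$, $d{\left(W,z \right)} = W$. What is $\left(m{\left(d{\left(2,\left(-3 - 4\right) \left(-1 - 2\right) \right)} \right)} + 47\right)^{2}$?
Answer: $\frac{1397124}{625} \approx 2235.4$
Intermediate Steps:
$m{\left(X \right)} = \frac{12 + X}{X + 12 X^{2}}$
$\left(m{\left(d{\left(2,\left(-3 - 4\right) \left(-1 - 2\right) \right)} \right)} + 47\right)^{2} = \left(\frac{12 + 2}{2 \left(1 + 12 \cdot 2\right)} + 47\right)^{2} = \left(\frac{1}{2} \frac{1}{1 + 24} \cdot 14 + 47\right)^{2} = \left(\frac{1}{2} \cdot \frac{1}{25} \cdot 14 + 47\right)^{2} = \left(\frac{7}{25} + 47\right)^{2} = \left(\frac{1182}{25}\right)^{2} = \frac{1397124}{625}$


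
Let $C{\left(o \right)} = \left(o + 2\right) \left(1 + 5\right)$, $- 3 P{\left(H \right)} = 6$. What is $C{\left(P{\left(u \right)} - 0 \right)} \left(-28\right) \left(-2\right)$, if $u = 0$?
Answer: $0$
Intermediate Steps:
$P{\left(H \right)} = -2$ ($P{\left(H \right)} = \left(- \frac{1}{3}\right) 6 = -2$)
$C{\left(o \right)} = 12 + 6 o$ ($C{\left(o \right)} = \left(2 + o\right) 6 = 12 + 6 o$)
$C{\left(P{\left(u \right)} - 0 \right)} \left(-28\right) \left(-2\right) = \left(12 + 6 \left(-2 - 0\right)\right) \left(-28\right) \left(-2\right) = \left(12 + 6 \left(-2 + 0\right)\right) \left(-28\right) \left(-2\right) = \left(12 + 6 \left(-2\right)\right) \left(-28\right) \left(-2\right) = \left(12 - 12\right) \left(-28\right) \left(-2\right) = 0 \left(-28\right) \left(-2\right) = 0 \left(-2\right) = 0$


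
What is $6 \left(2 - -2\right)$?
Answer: $24$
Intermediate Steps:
$6 \left(2 - -2\right) = 6 \left(2 + \left(\left(-3 + 0\right) + 5\right)\right) = 6 \left(2 + \left(-3 + 5\right)\right) = 6 \left(2 + 2\right) = 6 \cdot 4 = 24$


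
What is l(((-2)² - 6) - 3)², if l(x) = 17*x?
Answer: 7225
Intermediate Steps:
l(((-2)² - 6) - 3)² = (17*(((-2)² - 6) - 3))² = (17*((4 - 6) - 3))² = (17*(-2 - 3))² = (17*(-5))² = (-85)² = 7225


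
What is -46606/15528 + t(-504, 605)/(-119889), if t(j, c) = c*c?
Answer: -170775499/28206612 ≈ -6.0545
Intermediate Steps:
t(j, c) = c²
-46606/15528 + t(-504, 605)/(-119889) = -46606/15528 + 605²/(-119889) = -46606*1/15528 + 366025*(-1/119889) = -23303/7764 - 33275/10899 = -170775499/28206612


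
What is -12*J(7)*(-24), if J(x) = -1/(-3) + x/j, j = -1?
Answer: -1920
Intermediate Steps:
J(x) = 1/3 - x (J(x) = -1/(-3) + x/(-1) = -1*(-1/3) + x*(-1) = 1/3 - x)
-12*J(7)*(-24) = -12*(1/3 - 1*7)*(-24) = -12*(1/3 - 7)*(-24) = -12*(-20/3)*(-24) = 80*(-24) = -1920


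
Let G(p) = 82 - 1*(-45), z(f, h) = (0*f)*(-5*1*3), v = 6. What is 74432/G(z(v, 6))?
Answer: 74432/127 ≈ 586.08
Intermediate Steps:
z(f, h) = 0 (z(f, h) = 0*(-5*3) = 0*(-15) = 0)
G(p) = 127 (G(p) = 82 + 45 = 127)
74432/G(z(v, 6)) = 74432/127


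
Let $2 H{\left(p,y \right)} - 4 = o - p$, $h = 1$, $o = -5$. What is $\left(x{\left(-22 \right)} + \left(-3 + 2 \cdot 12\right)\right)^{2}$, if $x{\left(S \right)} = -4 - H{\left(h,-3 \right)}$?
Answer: $324$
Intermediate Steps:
$H{\left(p,y \right)} = - \frac{1}{2} - \frac{p}{2}$ ($H{\left(p,y \right)} = 2 + \frac{-5 - p}{2} = 2 - \left(\frac{5}{2} + \frac{p}{2}\right) = - \frac{1}{2} - \frac{p}{2}$)
$x{\left(S \right)} = -3$ ($x{\left(S \right)} = -4 - \left(- \frac{1}{2} - \frac{1}{2}\right) = -4 - -1 = -4 + 1 = -3$)
$\left(x{\left(-22 \right)} + \left(-3 + 2 \cdot 12\right)\right)^{2} = \left(-3 + \left(-3 + 2 \cdot 12\right)\right)^{2} = \left(-3 + \left(-3 + 24\right)\right)^{2} = \left(-3 + 21\right)^{2} = 18^{2} = 324$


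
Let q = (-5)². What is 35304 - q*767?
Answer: 16129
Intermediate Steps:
q = 25
35304 - q*767 = 35304 - 25*767 = 35304 - 1*19175 = 35304 - 19175 = 16129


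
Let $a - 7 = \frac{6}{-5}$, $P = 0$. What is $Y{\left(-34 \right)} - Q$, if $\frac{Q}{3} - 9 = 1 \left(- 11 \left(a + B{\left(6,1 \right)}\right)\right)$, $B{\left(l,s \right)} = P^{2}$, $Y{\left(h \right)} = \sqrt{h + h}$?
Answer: $\frac{822}{5} + 2 i \sqrt{17} \approx 164.4 + 8.2462 i$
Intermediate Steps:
$Y{\left(h \right)} = \sqrt{2} \sqrt{h}$ ($Y{\left(h \right)} = \sqrt{2 h} = \sqrt{2} \sqrt{h}$)
$a = \frac{29}{5}$ ($a = 7 + \frac{6}{-5} = 7 + 6 \left(- \frac{1}{5}\right) = 7 - \frac{6}{5} = \frac{29}{5} \approx 5.8$)
$B{\left(l,s \right)} = 0$ ($B{\left(l,s \right)} = 0^{2} = 0$)
$Q = - \frac{822}{5}$ ($Q = 27 + 3 \cdot 1 \left(- 11 \left(\frac{29}{5} + 0\right)\right) = 27 + 3 \cdot 1 \left(\left(-11\right) \frac{29}{5}\right) = 27 + 3 \cdot 1 \left(- \frac{319}{5}\right) = 27 + 3 \left(- \frac{319}{5}\right) = 27 - \frac{957}{5} = - \frac{822}{5} \approx -164.4$)
$Y{\left(-34 \right)} - Q = \sqrt{2} \sqrt{-34} - - \frac{822}{5} = \sqrt{2} i \sqrt{34} + \frac{822}{5} = 2 i \sqrt{17} + \frac{822}{5} = \frac{822}{5} + 2 i \sqrt{17}$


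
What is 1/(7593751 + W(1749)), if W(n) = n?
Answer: 1/7595500 ≈ 1.3166e-7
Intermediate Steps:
1/(7593751 + W(1749)) = 1/(7593751 + 1749) = 1/7595500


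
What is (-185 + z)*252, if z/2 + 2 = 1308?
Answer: 611604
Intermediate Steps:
z = 2612 (z = -4 + 2*1308 = -4 + 2616 = 2612)
(-185 + z)*252 = (-185 + 2612)*252 = 2427*252 = 611604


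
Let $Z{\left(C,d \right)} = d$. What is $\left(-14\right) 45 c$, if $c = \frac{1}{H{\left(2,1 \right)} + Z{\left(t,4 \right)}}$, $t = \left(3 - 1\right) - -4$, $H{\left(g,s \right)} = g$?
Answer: $-105$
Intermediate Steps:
$t = 6$ ($t = \left(3 - 1\right) + 4 = 2 + 4 = 6$)
$c = \frac{1}{6}$ ($c = \frac{1}{2 + 4} = \frac{1}{6} \approx 0.16667$)
$\left(-14\right) 45 c = \left(-14\right) 45 \cdot \frac{1}{6} = \left(-630\right) \frac{1}{6} = -105$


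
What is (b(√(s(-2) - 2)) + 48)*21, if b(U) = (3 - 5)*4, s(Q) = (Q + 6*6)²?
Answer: 840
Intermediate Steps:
s(Q) = (36 + Q)² (s(Q) = (Q + 36)² = (36 + Q)²)
b(U) = -8 (b(U) = -2*4 = -8)
(b(√(s(-2) - 2)) + 48)*21 = (-8 + 48)*21 = 40*21 = 840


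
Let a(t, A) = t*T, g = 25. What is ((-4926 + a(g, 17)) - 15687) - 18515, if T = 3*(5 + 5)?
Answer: -38378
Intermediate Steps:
T = 30 (T = 3*10 = 30)
a(t, A) = 30*t (a(t, A) = t*30 = 30*t)
((-4926 + a(g, 17)) - 15687) - 18515 = ((-4926 + 30*25) - 15687) - 18515 = ((-4926 + 750) - 15687) - 18515 = (-4176 - 15687) - 18515 = -19863 - 18515 = -38378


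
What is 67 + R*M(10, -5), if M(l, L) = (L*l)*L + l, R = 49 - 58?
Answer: -2273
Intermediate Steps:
R = -9
M(l, L) = l + l*L² (M(l, L) = l*L² + l = l + l*L²)
67 + R*M(10, -5) = 67 - 90*(1 + (-5)²) = 67 - 90*(1 + 25) = 67 - 90*26 = 67 - 9*260 = 67 - 2340 = -2273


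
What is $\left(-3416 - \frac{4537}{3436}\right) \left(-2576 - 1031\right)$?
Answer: $\frac{42353080191}{3436} \approx 1.2326 \cdot 10^{7}$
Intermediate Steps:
$\left(-3416 - \frac{4537}{3436}\right) \left(-2576 - 1031\right) = \left(-3416 - \frac{4537}{3436}\right) \left(-3607\right) = \left(- \frac{11741913}{3436}\right) \left(-3607\right) = \frac{42353080191}{3436}$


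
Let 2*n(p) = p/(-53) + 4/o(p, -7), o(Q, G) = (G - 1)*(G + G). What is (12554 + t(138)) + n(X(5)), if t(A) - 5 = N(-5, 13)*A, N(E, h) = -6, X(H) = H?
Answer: 34817521/2968 ≈ 11731.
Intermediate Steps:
o(Q, G) = 2*G*(-1 + G) (o(Q, G) = (-1 + G)*(2*G) = 2*G*(-1 + G))
n(p) = 1/56 - p/106 (n(p) = (p/(-53) + 4/((2*(-7)*(-1 - 7))))/2 = (p*(-1/53) + 4/((2*(-7)*(-8))))/2 = (-p/53 + 4/112)/2 = (-p/53 + 4*(1/112))/2 = (-p/53 + 1/28)/2 = (1/28 - p/53)/2 = 1/56 - p/106)
t(A) = 5 - 6*A
(12554 + t(138)) + n(X(5)) = (12554 + (5 - 6*138)) + (1/56 - 1/106*5) = (12554 + (5 - 828)) + (1/56 - 5/106) = (12554 - 823) - 87/2968 = 11731 - 87/2968 = 34817521/2968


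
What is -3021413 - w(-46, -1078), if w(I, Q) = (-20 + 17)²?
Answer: -3021422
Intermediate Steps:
w(I, Q) = 9 (w(I, Q) = (-3)² = 9)
-3021413 - w(-46, -1078) = -3021413 - 1*9 = -3021413 - 9 = -3021422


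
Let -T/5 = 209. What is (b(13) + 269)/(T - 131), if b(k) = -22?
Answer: -247/1176 ≈ -0.21003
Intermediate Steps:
T = -1045 (T = -5*209 = -1045)
(b(13) + 269)/(T - 131) = (-22 + 269)/(-1045 - 131) = 247/(-1176) = 247*(-1/1176) = -247/1176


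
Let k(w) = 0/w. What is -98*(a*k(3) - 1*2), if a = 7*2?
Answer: 196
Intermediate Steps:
a = 14
k(w) = 0
-98*(a*k(3) - 1*2) = -98*(14*0 - 1*2) = -98*(0 - 2) = -98*(-2) = 196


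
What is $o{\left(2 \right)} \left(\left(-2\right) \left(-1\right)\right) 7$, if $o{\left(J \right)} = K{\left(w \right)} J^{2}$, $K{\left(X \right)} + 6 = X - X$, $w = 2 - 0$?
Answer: $-336$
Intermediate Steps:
$w = 2$ ($w = 2 + 0 = 2$)
$K{\left(X \right)} = -6$ ($K{\left(X \right)} = -6 + \left(X - X\right) = -6 + 0 = -6$)
$o{\left(J \right)} = - 6 J^{2}$
$o{\left(2 \right)} \left(\left(-2\right) \left(-1\right)\right) 7 = - 6 \cdot 2^{2} \left(\left(-2\right) \left(-1\right)\right) 7 = \left(-6\right) 4 \cdot 2 \cdot 7 = \left(-24\right) 2 \cdot 7 = \left(-48\right) 7 = -336$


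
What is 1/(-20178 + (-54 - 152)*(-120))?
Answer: 1/4542 ≈ 0.00022017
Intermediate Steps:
1/(-20178 + (-54 - 152)*(-120)) = 1/(-20178 - 206*(-120)) = 1/(-20178 + 24720) = 1/4542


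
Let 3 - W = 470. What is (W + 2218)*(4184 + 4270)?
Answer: 14802954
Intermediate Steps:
W = -467 (W = 3 - 1*470 = 3 - 470 = -467)
(W + 2218)*(4184 + 4270) = (-467 + 2218)*(4184 + 4270) = 1751*8454 = 14802954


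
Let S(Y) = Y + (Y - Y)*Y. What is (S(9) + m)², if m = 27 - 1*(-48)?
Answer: 7056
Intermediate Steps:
S(Y) = Y (S(Y) = Y + 0*Y = Y + 0 = Y)
m = 75 (m = 27 + 48 = 75)
(S(9) + m)² = (9 + 75)² = 84² = 7056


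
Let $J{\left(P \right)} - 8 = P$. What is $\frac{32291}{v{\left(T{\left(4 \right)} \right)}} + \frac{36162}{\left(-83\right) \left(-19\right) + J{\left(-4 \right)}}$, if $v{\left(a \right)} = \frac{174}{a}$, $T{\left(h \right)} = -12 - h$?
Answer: $- \frac{135090158}{45849} \approx -2946.4$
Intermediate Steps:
$J{\left(P \right)} = 8 + P$
$\frac{32291}{v{\left(T{\left(4 \right)} \right)}} + \frac{36162}{\left(-83\right) \left(-19\right) + J{\left(-4 \right)}} = \frac{32291}{174 \frac{1}{-12 - 4}} + \frac{36162}{\left(-83\right) \left(-19\right) + \left(8 - 4\right)} = \frac{32291}{174 \frac{1}{-12 - 4}} + \frac{36162}{1577 + 4} = \frac{32291}{174 \frac{1}{-16}} + \frac{36162}{1581} = \frac{32291}{174 \left(- \frac{1}{16}\right)} + 36162 \cdot \frac{1}{1581} = \frac{32291}{- \frac{87}{8}} + \frac{12054}{527} = 32291 \left(- \frac{8}{87}\right) + \frac{12054}{527} = - \frac{258328}{87} + \frac{12054}{527} = - \frac{135090158}{45849}$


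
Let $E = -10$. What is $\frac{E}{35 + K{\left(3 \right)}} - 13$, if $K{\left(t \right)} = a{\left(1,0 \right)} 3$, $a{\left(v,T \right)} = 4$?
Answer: $- \frac{621}{47} \approx -13.213$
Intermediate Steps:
$K{\left(t \right)} = 12$ ($K{\left(t \right)} = 4 \cdot 3 = 12$)
$\frac{E}{35 + K{\left(3 \right)}} - 13 = \frac{1}{35 + 12} \left(-10\right) - 13 = \frac{1}{47} \left(-10\right) - 13 = - \frac{10}{47} - 13 = - \frac{621}{47}$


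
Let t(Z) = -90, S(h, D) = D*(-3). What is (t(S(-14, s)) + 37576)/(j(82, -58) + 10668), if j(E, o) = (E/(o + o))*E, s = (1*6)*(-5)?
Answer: 1087094/307691 ≈ 3.5331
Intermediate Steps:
s = -30 (s = 6*(-5) = -30)
S(h, D) = -3*D
j(E, o) = E**2/(2*o) (j(E, o) = (E/((2*o)))*E = ((1/(2*o))*E)*E = (E/(2*o))*E = E**2/(2*o))
(t(S(-14, s)) + 37576)/(j(82, -58) + 10668) = (-90 + 37576)/((1/2)*82**2/(-58) + 10668) = 37486/((1/2)*6724*(-1/58) + 10668) = 37486/(-1681/29 + 10668) = 37486/(307691/29) = 37486*(29/307691) = 1087094/307691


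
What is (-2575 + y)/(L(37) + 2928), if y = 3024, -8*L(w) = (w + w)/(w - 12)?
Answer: 44900/292763 ≈ 0.15337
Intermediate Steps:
L(w) = -w/(4*(-12 + w)) (L(w) = -(w + w)/(8*(w - 12)) = -2*w/(8*(-12 + w)) = -w/(4*(-12 + w)))
(-2575 + y)/(L(37) + 2928) = (-2575 + 3024)/(-1*37/(-48 + 4*37) + 2928) = 449/(-1*37/(-48 + 148) + 2928) = 449/(-1*37/100 + 2928) = 449/(-1*37*1/100 + 2928) = 449/(-37/100 + 2928) = 449/(292763/100) = 449*(100/292763) = 44900/292763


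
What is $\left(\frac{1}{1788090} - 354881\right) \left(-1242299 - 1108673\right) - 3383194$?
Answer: $\frac{745912392592197724}{894045} \approx 8.3431 \cdot 10^{11}$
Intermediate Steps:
$\left(\frac{1}{1788090} - 354881\right) \left(-1242299 - 1108673\right) - 3383194 = \left(\frac{1}{1788090} - 354881\right) \left(-2350972\right) - 3383194 = \left(- \frac{634559167289}{1788090}\right) \left(-2350972\right) - 3383194 = \frac{745915417319877454}{894045} - 3383194 = \frac{745912392592197724}{894045}$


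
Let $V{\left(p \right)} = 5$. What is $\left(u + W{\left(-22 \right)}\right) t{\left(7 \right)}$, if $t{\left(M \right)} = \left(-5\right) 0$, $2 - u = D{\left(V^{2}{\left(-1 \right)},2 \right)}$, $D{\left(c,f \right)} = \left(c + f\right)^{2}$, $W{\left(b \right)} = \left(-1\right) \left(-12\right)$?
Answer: $0$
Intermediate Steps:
$W{\left(b \right)} = 12$
$u = -727$ ($u = 2 - \left(5^{2} + 2\right)^{2} = 2 - \left(25 + 2\right)^{2} = 2 - 27^{2} = 2 - 729 = -727$)
$t{\left(M \right)} = 0$
$\left(u + W{\left(-22 \right)}\right) t{\left(7 \right)} = \left(-727 + 12\right) 0 = \left(-715\right) 0 = 0$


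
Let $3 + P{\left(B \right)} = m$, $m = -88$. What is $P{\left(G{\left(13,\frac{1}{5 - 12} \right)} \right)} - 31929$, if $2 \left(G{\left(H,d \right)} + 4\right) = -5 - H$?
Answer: $-32020$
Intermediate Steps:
$G{\left(H,d \right)} = - \frac{13}{2} - \frac{H}{2}$ ($G{\left(H,d \right)} = -4 + \frac{-5 - H}{2} = -4 - \left(\frac{5}{2} + \frac{H}{2}\right) = - \frac{13}{2} - \frac{H}{2}$)
$P{\left(B \right)} = -91$ ($P{\left(B \right)} = -3 - 88 = -91$)
$P{\left(G{\left(13,\frac{1}{5 - 12} \right)} \right)} - 31929 = -91 - 31929 = -32020$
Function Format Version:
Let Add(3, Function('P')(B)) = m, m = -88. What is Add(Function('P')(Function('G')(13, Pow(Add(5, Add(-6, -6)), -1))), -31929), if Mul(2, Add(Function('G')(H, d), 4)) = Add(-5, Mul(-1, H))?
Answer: -32020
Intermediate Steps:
Function('G')(H, d) = Add(Rational(-13, 2), Mul(Rational(-1, 2), H)) (Function('G')(H, d) = Add(-4, Mul(Rational(1, 2), Add(-5, Mul(-1, H)))) = Add(-4, Add(Rational(-5, 2), Mul(Rational(-1, 2), H))) = Add(Rational(-13, 2), Mul(Rational(-1, 2), H)))
Function('P')(B) = -91 (Function('P')(B) = Add(-3, -88) = -91)
Add(Function('P')(Function('G')(13, Pow(Add(5, Add(-6, -6)), -1))), -31929) = Add(-91, -31929) = -32020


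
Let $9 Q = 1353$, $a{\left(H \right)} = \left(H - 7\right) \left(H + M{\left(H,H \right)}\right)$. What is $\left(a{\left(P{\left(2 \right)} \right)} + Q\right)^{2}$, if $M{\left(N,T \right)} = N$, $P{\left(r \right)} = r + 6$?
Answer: $\frac{249001}{9} \approx 27667.0$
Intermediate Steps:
$P{\left(r \right)} = 6 + r$
$a{\left(H \right)} = 2 H \left(-7 + H\right)$ ($a{\left(H \right)} = \left(H - 7\right) \left(H + H\right) = \left(-7 + H\right) 2 H = 2 H \left(-7 + H\right)$)
$Q = \frac{451}{3}$ ($Q = \frac{1}{9} \cdot 1353 = \frac{451}{3} \approx 150.33$)
$\left(a{\left(P{\left(2 \right)} \right)} + Q\right)^{2} = \left(2 \left(6 + 2\right) \left(-7 + \left(6 + 2\right)\right) + \frac{451}{3}\right)^{2} = \left(2 \cdot 8 \left(-7 + 8\right) + \frac{451}{3}\right)^{2} = \left(2 \cdot 8 \cdot 1 + \frac{451}{3}\right)^{2} = \left(16 + \frac{451}{3}\right)^{2} = \left(\frac{499}{3}\right)^{2} = \frac{249001}{9}$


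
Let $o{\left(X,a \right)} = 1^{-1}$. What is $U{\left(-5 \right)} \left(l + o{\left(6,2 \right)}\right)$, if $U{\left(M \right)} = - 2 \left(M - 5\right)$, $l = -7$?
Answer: $-120$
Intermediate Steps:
$U{\left(M \right)} = 10 - 2 M$ ($U{\left(M \right)} = - 2 \left(-5 + M\right) = 10 - 2 M$)
$o{\left(X,a \right)} = 1$
$U{\left(-5 \right)} \left(l + o{\left(6,2 \right)}\right) = \left(10 - -10\right) \left(-7 + 1\right) = \left(10 + 10\right) \left(-6\right) = 20 \left(-6\right) = -120$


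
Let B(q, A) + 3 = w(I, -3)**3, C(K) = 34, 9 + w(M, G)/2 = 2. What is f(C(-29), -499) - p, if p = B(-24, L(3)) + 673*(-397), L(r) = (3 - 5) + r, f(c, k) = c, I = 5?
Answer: 269962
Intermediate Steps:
w(M, G) = -14 (w(M, G) = -18 + 2*2 = -18 + 4 = -14)
L(r) = -2 + r
B(q, A) = -2747 (B(q, A) = -3 + (-14)**3 = -3 - 2744 = -2747)
p = -269928 (p = -2747 + 673*(-397) = -2747 - 267181 = -269928)
f(C(-29), -499) - p = 34 - 1*(-269928) = 34 + 269928 = 269962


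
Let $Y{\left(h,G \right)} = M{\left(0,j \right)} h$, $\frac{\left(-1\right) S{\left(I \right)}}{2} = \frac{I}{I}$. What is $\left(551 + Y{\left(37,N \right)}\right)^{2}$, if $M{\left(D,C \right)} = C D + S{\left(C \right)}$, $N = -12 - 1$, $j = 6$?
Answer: $227529$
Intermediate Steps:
$S{\left(I \right)} = -2$ ($S{\left(I \right)} = - 2 \frac{I}{I} = \left(-2\right) 1 = -2$)
$N = -13$ ($N = -12 - 1 = -13$)
$M{\left(D,C \right)} = -2 + C D$ ($M{\left(D,C \right)} = C D - 2 = -2 + C D$)
$Y{\left(h,G \right)} = - 2 h$ ($Y{\left(h,G \right)} = \left(-2 + 6 \cdot 0\right) h = \left(-2 + 0\right) h = - 2 h$)
$\left(551 + Y{\left(37,N \right)}\right)^{2} = \left(551 - 74\right)^{2} = 477^{2} = 227529$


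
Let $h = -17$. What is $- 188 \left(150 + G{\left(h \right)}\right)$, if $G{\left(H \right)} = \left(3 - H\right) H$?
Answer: $35720$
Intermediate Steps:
$G{\left(H \right)} = H \left(3 - H\right)$
$- 188 \left(150 + G{\left(h \right)}\right) = - 188 \left(150 - 17 \left(3 - -17\right)\right) = - 188 \left(150 - 17 \left(3 + 17\right)\right) = - 188 \left(150 - 340\right) = \left(-188\right) \left(-190\right) = 35720$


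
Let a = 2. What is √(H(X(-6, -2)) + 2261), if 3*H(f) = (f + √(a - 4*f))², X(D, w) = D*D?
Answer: √(23811 + 216*I*√142)/3 ≈ 51.511 + 2.776*I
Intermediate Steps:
X(D, w) = D²
H(f) = (f + √(2 - 4*f))²/3
√(H(X(-6, -2)) + 2261) = √(((-6)² + √2*√(1 - 2*(-6)²))²/3 + 2261) = √((36 + √2*√(1 - 2*36))²/3 + 2261) = √((36 + √2*√(1 - 72))²/3 + 2261) = √((36 + √2*√(-71))²/3 + 2261) = √((36 + √2*(I*√71))²/3 + 2261) = √((36 + I*√142)²/3 + 2261) = √(2261 + (36 + I*√142)²/3)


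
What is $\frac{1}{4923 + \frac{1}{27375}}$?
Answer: $\frac{27375}{134767126} \approx 0.00020313$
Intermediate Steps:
$\frac{1}{4923 + \frac{1}{27375}} = \frac{1}{\frac{134767126}{27375}} = \frac{27375}{134767126}$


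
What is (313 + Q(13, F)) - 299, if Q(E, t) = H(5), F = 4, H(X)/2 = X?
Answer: 24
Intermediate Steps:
H(X) = 2*X
Q(E, t) = 10 (Q(E, t) = 2*5 = 10)
(313 + Q(13, F)) - 299 = (313 + 10) - 299 = 323 - 299 = 24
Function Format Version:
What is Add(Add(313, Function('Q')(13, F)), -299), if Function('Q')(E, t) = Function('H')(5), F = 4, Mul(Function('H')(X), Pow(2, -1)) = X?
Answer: 24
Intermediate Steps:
Function('H')(X) = Mul(2, X)
Function('Q')(E, t) = 10 (Function('Q')(E, t) = Mul(2, 5) = 10)
Add(Add(313, Function('Q')(13, F)), -299) = Add(Add(313, 10), -299) = Add(323, -299) = 24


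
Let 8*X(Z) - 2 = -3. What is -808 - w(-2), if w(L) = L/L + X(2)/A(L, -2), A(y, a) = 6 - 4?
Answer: -12943/16 ≈ -808.94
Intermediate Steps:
X(Z) = -⅛ (X(Z) = ¼ + (⅛)*(-3) = ¼ - 3/8 = -⅛)
A(y, a) = 2
w(L) = 15/16 (w(L) = L/L - ⅛/2 = 1 - ⅛*½ = 1 - 1/16 = 15/16)
-808 - w(-2) = -808 - 1*15/16 = -808 - 15/16 = -12943/16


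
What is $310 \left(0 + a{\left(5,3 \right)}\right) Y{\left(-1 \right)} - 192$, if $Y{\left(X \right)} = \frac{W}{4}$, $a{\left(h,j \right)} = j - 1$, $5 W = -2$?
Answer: $-254$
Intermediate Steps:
$W = - \frac{2}{5}$ ($W = \frac{1}{5} \left(-2\right) = - \frac{2}{5} \approx -0.4$)
$a{\left(h,j \right)} = -1 + j$
$Y{\left(X \right)} = - \frac{1}{10}$ ($Y{\left(X \right)} = - \frac{2}{5 \cdot 4} = \left(- \frac{2}{5}\right) \frac{1}{4} = - \frac{1}{10}$)
$310 \left(0 + a{\left(5,3 \right)}\right) Y{\left(-1 \right)} - 192 = 310 \left(0 + \left(-1 + 3\right)\right) \left(- \frac{1}{10}\right) - 192 = 310 \left(0 + 2\right) \left(- \frac{1}{10}\right) - 192 = 310 \cdot 2 \left(- \frac{1}{10}\right) - 192 = 310 \left(- \frac{1}{5}\right) - 192 = -62 - 192 = -254$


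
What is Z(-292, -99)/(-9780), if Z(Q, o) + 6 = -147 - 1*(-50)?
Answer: 103/9780 ≈ 0.010532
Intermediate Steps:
Z(Q, o) = -103 (Z(Q, o) = -6 + (-147 - 1*(-50)) = -6 + (-147 + 50) = -6 - 97 = -103)
Z(-292, -99)/(-9780) = -103/(-9780) = -103*(-1/9780) = 103/9780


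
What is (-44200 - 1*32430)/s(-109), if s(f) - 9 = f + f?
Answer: 76630/209 ≈ 366.65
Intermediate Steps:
s(f) = 9 + 2*f (s(f) = 9 + (f + f) = 9 + 2*f)
(-44200 - 1*32430)/s(-109) = (-44200 - 1*32430)/(9 + 2*(-109)) = (-44200 - 32430)/(9 - 218) = -76630/(-209) = -76630*(-1/209) = 76630/209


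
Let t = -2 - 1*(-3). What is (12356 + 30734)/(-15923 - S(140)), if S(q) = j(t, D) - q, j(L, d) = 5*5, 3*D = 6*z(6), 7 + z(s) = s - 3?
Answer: -21545/7904 ≈ -2.7258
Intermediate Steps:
z(s) = -10 + s (z(s) = -7 + (s - 3) = -7 + (-3 + s) = -10 + s)
D = -8 (D = (6*(-10 + 6))/3 = (6*(-4))/3 = (⅓)*(-24) = -8)
t = 1 (t = -2 + 3 = 1)
j(L, d) = 25
S(q) = 25 - q
(12356 + 30734)/(-15923 - S(140)) = (12356 + 30734)/(-15923 - (25 - 1*140)) = 43090/(-15923 - (25 - 140)) = 43090/(-15923 - 1*(-115)) = 43090/(-15923 + 115) = 43090/(-15808) = 43090*(-1/15808) = -21545/7904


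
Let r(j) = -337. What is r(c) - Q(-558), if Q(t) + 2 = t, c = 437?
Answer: 223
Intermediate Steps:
Q(t) = -2 + t
r(c) - Q(-558) = -337 - (-2 - 558) = -337 - 1*(-560) = -337 + 560 = 223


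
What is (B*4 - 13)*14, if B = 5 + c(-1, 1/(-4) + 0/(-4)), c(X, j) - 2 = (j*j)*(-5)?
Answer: 385/2 ≈ 192.50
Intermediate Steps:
c(X, j) = 2 - 5*j² (c(X, j) = 2 + (j*j)*(-5) = 2 + j²*(-5) = 2 - 5*j²)
B = 107/16 (B = 5 + (2 - 5*(1/(-4) + 0/(-4))²) = 5 + (2 - 5*(1*(-¼) + 0*(-¼))²) = 5 + (2 - 5*(-¼ + 0)²) = 5 + (2 - 5*(-¼)²) = 5 + (2 - 5*1/16) = 5 + (2 - 5/16) = 5 + 27/16 = 107/16 ≈ 6.6875)
(B*4 - 13)*14 = ((107/16)*4 - 13)*14 = (107/4 - 13)*14 = (55/4)*14 = 385/2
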